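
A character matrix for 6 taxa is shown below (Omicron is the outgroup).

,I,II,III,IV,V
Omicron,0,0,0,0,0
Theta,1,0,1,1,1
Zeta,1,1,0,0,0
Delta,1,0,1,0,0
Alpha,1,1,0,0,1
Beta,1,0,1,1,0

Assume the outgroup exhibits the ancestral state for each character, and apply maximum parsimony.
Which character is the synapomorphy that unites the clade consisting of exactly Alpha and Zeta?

The outgroup has state '0' for every character, so '1' is the derived state throughout.
I (derived state '1') is shared by all ingroup taxa — unites the whole ingroup.
II (derived state '1') is shared by Alpha and Zeta — a synapomorphy uniting that clade.
Only Beta, Delta, and Theta show the derived state '1' for III, supporting them as a clade.
IV (derived state '1') is shared by Beta and Theta — a synapomorphy uniting that clade.
V groups Alpha and Theta, which is incompatible with the clades supported by the remaining characters; treating it as convergent (homoplasy) costs fewer steps than any alternative tree.
Most parsimonious ingroup topology: (((Theta,Beta),Delta),(Zeta,Alpha)).
The clade {Alpha, Zeta} is supported by II: its derived state '1' occurs in exactly those taxa and in no other taxon (including the outgroup).

II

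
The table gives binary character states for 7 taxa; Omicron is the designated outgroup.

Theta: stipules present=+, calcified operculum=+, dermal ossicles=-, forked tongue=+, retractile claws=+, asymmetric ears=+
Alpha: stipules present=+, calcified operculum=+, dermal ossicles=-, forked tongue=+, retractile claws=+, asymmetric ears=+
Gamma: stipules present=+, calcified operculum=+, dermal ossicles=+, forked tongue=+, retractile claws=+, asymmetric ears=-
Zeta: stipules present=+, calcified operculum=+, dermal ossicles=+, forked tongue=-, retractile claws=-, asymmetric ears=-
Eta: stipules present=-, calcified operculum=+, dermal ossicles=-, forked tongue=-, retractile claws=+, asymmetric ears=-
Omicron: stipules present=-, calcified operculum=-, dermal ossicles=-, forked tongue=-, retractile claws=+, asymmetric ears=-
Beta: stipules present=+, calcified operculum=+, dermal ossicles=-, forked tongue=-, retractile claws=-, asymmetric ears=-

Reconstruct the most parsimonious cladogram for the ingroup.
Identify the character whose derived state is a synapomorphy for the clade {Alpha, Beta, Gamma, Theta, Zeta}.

stipules present

Character polarity is set by the outgroup: the derived state is whichever differs from the outgroup's state, so for retractile claws the derived state is '-', and for the remaining characters it is '+'.
stipules present (derived state '+') is shared by Alpha, Beta, Gamma, Theta, and Zeta — a synapomorphy uniting that clade.
All ingroup taxa share the derived state '+' for calcified operculum; it defines the ingroup but does not resolve relationships within it.
dermal ossicles groups Gamma and Zeta, which is incompatible with the clades supported by the remaining characters; treating it as convergent (homoplasy) costs fewer steps than any alternative tree.
forked tongue: derived state '+' in Alpha, Gamma, and Theta only — synapomorphy for {Alpha, Gamma, Theta}.
retractile claws: derived state '-' in Beta and Zeta only — synapomorphy for {Beta, Zeta}.
asymmetric ears: derived state '+' in Alpha and Theta only — synapomorphy for {Alpha, Theta}.
Most parsimonious ingroup topology: ((((Alpha,Theta),Gamma),(Zeta,Beta)),Eta).
The clade {Alpha, Beta, Gamma, Theta, Zeta} is supported by stipules present: its derived state '+' occurs in exactly those taxa and in no other taxon (including the outgroup).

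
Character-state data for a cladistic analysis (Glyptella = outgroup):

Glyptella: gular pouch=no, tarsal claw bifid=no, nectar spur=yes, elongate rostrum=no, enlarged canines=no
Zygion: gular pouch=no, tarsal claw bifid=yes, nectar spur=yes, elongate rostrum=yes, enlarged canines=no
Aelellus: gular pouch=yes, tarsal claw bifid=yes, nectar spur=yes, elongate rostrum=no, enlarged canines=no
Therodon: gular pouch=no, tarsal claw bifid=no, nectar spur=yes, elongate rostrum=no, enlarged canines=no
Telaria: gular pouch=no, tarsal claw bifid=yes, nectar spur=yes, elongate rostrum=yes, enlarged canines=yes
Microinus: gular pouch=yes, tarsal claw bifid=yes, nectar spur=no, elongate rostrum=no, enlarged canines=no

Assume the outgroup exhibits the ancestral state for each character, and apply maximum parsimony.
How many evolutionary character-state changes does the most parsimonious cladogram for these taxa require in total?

Character polarity is set by the outgroup: the derived state is whichever differs from the outgroup's state, so for nectar spur the derived state is 'no', and for the remaining characters it is 'yes'.
gular pouch (derived state 'yes') is shared by Aelellus and Microinus — a synapomorphy uniting that clade.
Only Aelellus, Microinus, Telaria, and Zygion show the derived state 'yes' for tarsal claw bifid, supporting them as a clade.
nectar spur: derived state 'no' in Microinus only — an autapomorphy, so it tells us nothing about relationships among taxa.
elongate rostrum: derived state 'yes' in Telaria and Zygion only — synapomorphy for {Telaria, Zygion}.
enlarged canines: derived state 'yes' in Telaria only — an autapomorphy, so it tells us nothing about relationships among taxa.
Most parsimonious ingroup topology: (((Zygion,Telaria),(Aelellus,Microinus)),Therodon).
Changes per character on this tree: gular pouch: 1; tarsal claw bifid: 1; nectar spur: 1; elongate rostrum: 1; enlarged canines: 1.
Total = 5.

5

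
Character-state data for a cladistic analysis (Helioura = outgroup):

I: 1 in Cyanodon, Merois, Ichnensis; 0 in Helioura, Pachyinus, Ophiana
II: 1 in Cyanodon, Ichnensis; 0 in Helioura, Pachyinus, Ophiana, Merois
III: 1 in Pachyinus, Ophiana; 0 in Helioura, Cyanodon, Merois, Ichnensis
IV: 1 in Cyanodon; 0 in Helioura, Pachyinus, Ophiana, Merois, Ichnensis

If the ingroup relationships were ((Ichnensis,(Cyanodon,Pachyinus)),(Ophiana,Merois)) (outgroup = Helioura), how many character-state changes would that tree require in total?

Map each character onto ((Ichnensis,(Cyanodon,Pachyinus)),(Ophiana,Merois)) (rooted by Helioura) and count the minimum state changes it requires (Fitch parsimony):
I: 3; II: 2; III: 2; IV: 1.
Total tree length = 8.

8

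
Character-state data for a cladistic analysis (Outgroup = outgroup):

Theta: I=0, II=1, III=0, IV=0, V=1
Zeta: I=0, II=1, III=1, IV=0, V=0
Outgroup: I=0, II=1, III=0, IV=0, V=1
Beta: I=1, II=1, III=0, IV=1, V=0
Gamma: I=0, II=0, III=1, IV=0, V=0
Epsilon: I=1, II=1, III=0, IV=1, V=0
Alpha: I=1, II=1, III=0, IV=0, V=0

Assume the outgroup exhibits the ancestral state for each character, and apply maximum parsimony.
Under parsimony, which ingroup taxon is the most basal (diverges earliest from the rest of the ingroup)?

Character polarity is set by the outgroup: the derived state is whichever differs from the outgroup's state, so for II, V the derived state is '0', and for the remaining characters it is '1'.
I: derived state '1' in Alpha, Beta, and Epsilon only — synapomorphy for {Alpha, Beta, Epsilon}.
II: derived state '0' in Gamma only — an autapomorphy, so it tells us nothing about relationships among taxa.
III (derived state '1') is shared by Gamma and Zeta — a synapomorphy uniting that clade.
IV: derived state '1' in Beta and Epsilon only — synapomorphy for {Beta, Epsilon}.
V (derived state '0') is shared by Alpha, Beta, Epsilon, Gamma, and Zeta — a synapomorphy uniting that clade.
Most parsimonious ingroup topology: (((Gamma,Zeta),(Alpha,(Epsilon,Beta))),Theta).
Theta is sister to the clade containing all other ingroup taxa, so it is the earliest-diverging (most basal) ingroup lineage.

Theta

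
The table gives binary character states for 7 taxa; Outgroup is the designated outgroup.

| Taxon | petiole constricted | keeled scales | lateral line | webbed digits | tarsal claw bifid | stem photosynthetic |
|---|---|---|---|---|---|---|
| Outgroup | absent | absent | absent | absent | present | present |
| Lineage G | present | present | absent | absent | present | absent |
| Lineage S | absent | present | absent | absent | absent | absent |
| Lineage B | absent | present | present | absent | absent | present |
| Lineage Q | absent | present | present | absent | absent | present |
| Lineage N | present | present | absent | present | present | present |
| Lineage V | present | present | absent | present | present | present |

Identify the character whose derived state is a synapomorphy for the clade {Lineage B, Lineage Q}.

lateral line

Character polarity is set by the outgroup: the derived state is whichever differs from the outgroup's state, so for tarsal claw bifid, stem photosynthetic the derived state is 'absent', and for the remaining characters it is 'present'.
petiole constricted (derived state 'present') is shared by Lineage G, Lineage N, and Lineage V — a synapomorphy uniting that clade.
keeled scales (derived state 'present') is shared by all ingroup taxa — unites the whole ingroup.
Only Lineage B and Lineage Q show the derived state 'present' for lateral line, supporting them as a clade.
webbed digits: derived state 'present' in Lineage N and Lineage V only — synapomorphy for {Lineage N, Lineage V}.
tarsal claw bifid (derived state 'absent') is shared by Lineage B, Lineage Q, and Lineage S — a synapomorphy uniting that clade.
stem photosynthetic (state 'absent') occurs in Lineage G and Lineage S but conflicts with the nesting implied by the other characters — most parsimoniously interpreted as homoplasy.
Most parsimonious ingroup topology: ((Lineage G,(Lineage N,Lineage V)),(Lineage S,(Lineage B,Lineage Q))).
The clade {Lineage B, Lineage Q} is supported by lateral line: its derived state 'present' occurs in exactly those taxa and in no other taxon (including the outgroup).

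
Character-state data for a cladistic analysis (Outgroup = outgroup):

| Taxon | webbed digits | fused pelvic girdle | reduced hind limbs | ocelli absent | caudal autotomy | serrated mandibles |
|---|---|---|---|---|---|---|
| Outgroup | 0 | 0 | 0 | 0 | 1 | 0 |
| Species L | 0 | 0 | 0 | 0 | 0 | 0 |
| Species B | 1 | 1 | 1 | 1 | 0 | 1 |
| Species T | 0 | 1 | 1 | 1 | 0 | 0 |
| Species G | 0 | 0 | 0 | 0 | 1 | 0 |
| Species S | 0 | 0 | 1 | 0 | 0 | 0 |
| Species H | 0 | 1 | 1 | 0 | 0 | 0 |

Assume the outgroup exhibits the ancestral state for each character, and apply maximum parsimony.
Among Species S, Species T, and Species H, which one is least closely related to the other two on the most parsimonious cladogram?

Character polarity is set by the outgroup: the derived state is whichever differs from the outgroup's state, so for caudal autotomy the derived state is '0', and for the remaining characters it is '1'.
webbed digits (derived state '1') is unique to Species B (autapomorphy; uninformative for grouping).
fused pelvic girdle (derived state '1') is shared by Species B, Species H, and Species T — a synapomorphy uniting that clade.
reduced hind limbs: derived state '1' in Species B, Species H, Species S, and Species T only — synapomorphy for {Species B, Species H, Species S, Species T}.
ocelli absent (derived state '1') is shared by Species B and Species T — a synapomorphy uniting that clade.
Only Species B, Species H, Species L, Species S, and Species T show the derived state '0' for caudal autotomy, supporting them as a clade.
serrated mandibles (derived state '1') is unique to Species B (autapomorphy; uninformative for grouping).
Most parsimonious ingroup topology: ((Species L,(((Species B,Species T),Species H),Species S)),Species G).
Species T and Species H share a more recent common ancestor with each other than either does with Species S, so Species S is the least closely related of the three.

Species S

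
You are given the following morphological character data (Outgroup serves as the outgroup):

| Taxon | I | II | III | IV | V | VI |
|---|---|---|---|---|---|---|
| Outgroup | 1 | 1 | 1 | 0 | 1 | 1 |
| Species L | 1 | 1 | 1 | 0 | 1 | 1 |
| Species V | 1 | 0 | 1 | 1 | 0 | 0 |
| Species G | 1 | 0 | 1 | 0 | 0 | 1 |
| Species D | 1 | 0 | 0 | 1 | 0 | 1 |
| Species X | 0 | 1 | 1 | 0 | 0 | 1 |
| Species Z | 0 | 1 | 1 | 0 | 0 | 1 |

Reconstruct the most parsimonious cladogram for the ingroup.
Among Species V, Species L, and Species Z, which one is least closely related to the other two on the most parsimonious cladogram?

Character polarity is set by the outgroup: the derived state is whichever differs from the outgroup's state, so for I, II, III, V, VI the derived state is '0', and for the remaining characters it is '1'.
Only Species X and Species Z show the derived state '0' for I, supporting them as a clade.
Only Species D, Species G, and Species V show the derived state '0' for II, supporting them as a clade.
III (derived state '0') is unique to Species D (autapomorphy; uninformative for grouping).
Only Species D and Species V show the derived state '1' for IV, supporting them as a clade.
V (derived state '0') is shared by Species D, Species G, Species V, Species X, and Species Z — a synapomorphy uniting that clade.
VI (derived state '0') is unique to Species V (autapomorphy; uninformative for grouping).
Most parsimonious ingroup topology: (Species L,(((Species V,Species D),Species G),(Species X,Species Z))).
Species Z and Species V share a more recent common ancestor with each other than either does with Species L, so Species L is the least closely related of the three.

Species L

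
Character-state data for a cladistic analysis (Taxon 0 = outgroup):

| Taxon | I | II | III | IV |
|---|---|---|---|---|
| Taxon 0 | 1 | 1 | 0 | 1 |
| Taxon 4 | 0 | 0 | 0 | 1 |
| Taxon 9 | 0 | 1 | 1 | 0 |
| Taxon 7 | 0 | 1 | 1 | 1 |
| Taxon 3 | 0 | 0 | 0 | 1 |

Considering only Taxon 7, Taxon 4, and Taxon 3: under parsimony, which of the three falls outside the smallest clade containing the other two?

Character polarity is set by the outgroup: the derived state is whichever differs from the outgroup's state, so for I, II, IV the derived state is '0', and for the remaining characters it is '1'.
All ingroup taxa share the derived state '0' for I; it defines the ingroup but does not resolve relationships within it.
II (derived state '0') is shared by Taxon 3 and Taxon 4 — a synapomorphy uniting that clade.
Only Taxon 7 and Taxon 9 show the derived state '1' for III, supporting them as a clade.
IV: derived state '0' in Taxon 9 only — an autapomorphy, so it tells us nothing about relationships among taxa.
Most parsimonious ingroup topology: ((Taxon 4,Taxon 3),(Taxon 9,Taxon 7)).
Taxon 4 and Taxon 3 share a more recent common ancestor with each other than either does with Taxon 7, so Taxon 7 is the least closely related of the three.

Taxon 7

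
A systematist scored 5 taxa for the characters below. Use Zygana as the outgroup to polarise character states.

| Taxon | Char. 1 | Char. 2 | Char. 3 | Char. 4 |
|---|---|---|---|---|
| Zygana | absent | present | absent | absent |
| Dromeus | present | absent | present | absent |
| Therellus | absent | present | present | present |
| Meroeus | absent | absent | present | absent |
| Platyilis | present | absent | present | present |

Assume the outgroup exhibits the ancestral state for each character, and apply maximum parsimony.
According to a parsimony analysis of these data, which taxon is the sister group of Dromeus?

Platyilis

Character polarity is set by the outgroup: the derived state is whichever differs from the outgroup's state, so for Char. 2 the derived state is 'absent', and for the remaining characters it is 'present'.
Char. 1: derived state 'present' in Dromeus and Platyilis only — synapomorphy for {Dromeus, Platyilis}.
Char. 2: derived state 'absent' in Dromeus, Meroeus, and Platyilis only — synapomorphy for {Dromeus, Meroeus, Platyilis}.
All ingroup taxa share the derived state 'present' for Char. 3; it defines the ingroup but does not resolve relationships within it.
Char. 4 (state 'present') occurs in Platyilis and Therellus but conflicts with the nesting implied by the other characters — most parsimoniously interpreted as homoplasy.
Most parsimonious ingroup topology: (((Dromeus,Platyilis),Meroeus),Therellus).
Dromeus and Platyilis form a cherry on this tree, so they are sister taxa.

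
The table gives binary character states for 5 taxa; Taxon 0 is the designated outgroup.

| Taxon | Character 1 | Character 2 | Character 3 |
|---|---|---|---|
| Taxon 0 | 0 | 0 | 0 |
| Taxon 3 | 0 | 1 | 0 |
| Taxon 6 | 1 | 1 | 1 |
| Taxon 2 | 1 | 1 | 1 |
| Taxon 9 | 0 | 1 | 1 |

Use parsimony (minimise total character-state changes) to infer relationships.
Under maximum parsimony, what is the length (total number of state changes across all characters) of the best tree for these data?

3

The outgroup has state '0' for every character, so '1' is the derived state throughout.
Character 1: derived state '1' in Taxon 2 and Taxon 6 only — synapomorphy for {Taxon 2, Taxon 6}.
Character 2 (derived state '1') is shared by all ingroup taxa — unites the whole ingroup.
Character 3: derived state '1' in Taxon 2, Taxon 6, and Taxon 9 only — synapomorphy for {Taxon 2, Taxon 6, Taxon 9}.
Most parsimonious ingroup topology: (Taxon 3,((Taxon 6,Taxon 2),Taxon 9)).
Changes per character on this tree: Character 1: 1; Character 2: 1; Character 3: 1.
Total = 3.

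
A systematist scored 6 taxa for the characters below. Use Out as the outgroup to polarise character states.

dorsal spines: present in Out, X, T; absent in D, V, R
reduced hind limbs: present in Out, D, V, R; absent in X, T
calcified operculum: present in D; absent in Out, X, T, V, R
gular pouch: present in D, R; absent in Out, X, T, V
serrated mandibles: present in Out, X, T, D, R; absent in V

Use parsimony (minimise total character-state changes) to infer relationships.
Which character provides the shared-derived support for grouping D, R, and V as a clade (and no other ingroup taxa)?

Character polarity is set by the outgroup: the derived state is whichever differs from the outgroup's state, so for dorsal spines, reduced hind limbs, serrated mandibles the derived state is 'absent', and for the remaining characters it is 'present'.
Only D, R, and V show the derived state 'absent' for dorsal spines, supporting them as a clade.
Only T and X show the derived state 'absent' for reduced hind limbs, supporting them as a clade.
calcified operculum: derived state 'present' in D only — an autapomorphy, so it tells us nothing about relationships among taxa.
gular pouch: derived state 'present' in D and R only — synapomorphy for {D, R}.
serrated mandibles: derived state 'absent' in V only — an autapomorphy, so it tells us nothing about relationships among taxa.
Most parsimonious ingroup topology: ((X,T),((D,R),V)).
The clade {D, R, V} is supported by dorsal spines: its derived state 'absent' occurs in exactly those taxa and in no other taxon (including the outgroup).

dorsal spines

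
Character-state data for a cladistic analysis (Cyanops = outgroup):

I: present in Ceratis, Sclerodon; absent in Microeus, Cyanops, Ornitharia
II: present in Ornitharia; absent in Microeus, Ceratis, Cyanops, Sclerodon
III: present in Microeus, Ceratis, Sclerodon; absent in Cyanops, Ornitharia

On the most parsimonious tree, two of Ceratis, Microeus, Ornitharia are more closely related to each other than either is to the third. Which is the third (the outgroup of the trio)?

The outgroup has state 'absent' for every character, so 'present' is the derived state throughout.
Only Ceratis and Sclerodon show the derived state 'present' for I, supporting them as a clade.
II (derived state 'present') is unique to Ornitharia (autapomorphy; uninformative for grouping).
Only Ceratis, Microeus, and Sclerodon show the derived state 'present' for III, supporting them as a clade.
Most parsimonious ingroup topology: ((Microeus,(Sclerodon,Ceratis)),Ornitharia).
Microeus and Ceratis share a more recent common ancestor with each other than either does with Ornitharia, so Ornitharia is the least closely related of the three.

Ornitharia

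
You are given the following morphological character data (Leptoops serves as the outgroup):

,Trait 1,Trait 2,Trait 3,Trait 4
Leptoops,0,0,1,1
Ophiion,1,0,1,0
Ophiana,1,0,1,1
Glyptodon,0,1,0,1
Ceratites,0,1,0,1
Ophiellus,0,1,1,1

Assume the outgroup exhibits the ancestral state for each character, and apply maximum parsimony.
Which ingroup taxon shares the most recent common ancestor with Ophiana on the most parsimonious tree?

Character polarity is set by the outgroup: the derived state is whichever differs from the outgroup's state, so for Trait 3, Trait 4 the derived state is '0', and for the remaining characters it is '1'.
Trait 1: derived state '1' in Ophiana and Ophiion only — synapomorphy for {Ophiana, Ophiion}.
Trait 2: derived state '1' in Ceratites, Glyptodon, and Ophiellus only — synapomorphy for {Ceratites, Glyptodon, Ophiellus}.
Only Ceratites and Glyptodon show the derived state '0' for Trait 3, supporting them as a clade.
Trait 4 (derived state '0') is unique to Ophiion (autapomorphy; uninformative for grouping).
Most parsimonious ingroup topology: ((Ophiion,Ophiana),((Glyptodon,Ceratites),Ophiellus)).
Ophiana and Ophiion form a cherry on this tree, so they are sister taxa.

Ophiion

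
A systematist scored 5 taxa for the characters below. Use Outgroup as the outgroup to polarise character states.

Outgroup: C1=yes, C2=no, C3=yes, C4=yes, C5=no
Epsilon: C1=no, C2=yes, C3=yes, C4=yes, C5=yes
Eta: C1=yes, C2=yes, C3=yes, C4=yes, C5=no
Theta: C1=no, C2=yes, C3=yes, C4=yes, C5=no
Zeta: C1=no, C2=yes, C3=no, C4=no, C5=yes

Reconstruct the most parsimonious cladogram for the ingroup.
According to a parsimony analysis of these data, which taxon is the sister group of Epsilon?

Character polarity is set by the outgroup: the derived state is whichever differs from the outgroup's state, so for C1, C3, C4 the derived state is 'no', and for the remaining characters it is 'yes'.
C1 (derived state 'no') is shared by Epsilon, Theta, and Zeta — a synapomorphy uniting that clade.
C2 (derived state 'yes') is shared by all ingroup taxa — unites the whole ingroup.
C3: derived state 'no' in Zeta only — an autapomorphy, so it tells us nothing about relationships among taxa.
C4 (derived state 'no') is unique to Zeta (autapomorphy; uninformative for grouping).
C5: derived state 'yes' in Epsilon and Zeta only — synapomorphy for {Epsilon, Zeta}.
Most parsimonious ingroup topology: (((Epsilon,Zeta),Theta),Eta).
Epsilon and Zeta form a cherry on this tree, so they are sister taxa.

Zeta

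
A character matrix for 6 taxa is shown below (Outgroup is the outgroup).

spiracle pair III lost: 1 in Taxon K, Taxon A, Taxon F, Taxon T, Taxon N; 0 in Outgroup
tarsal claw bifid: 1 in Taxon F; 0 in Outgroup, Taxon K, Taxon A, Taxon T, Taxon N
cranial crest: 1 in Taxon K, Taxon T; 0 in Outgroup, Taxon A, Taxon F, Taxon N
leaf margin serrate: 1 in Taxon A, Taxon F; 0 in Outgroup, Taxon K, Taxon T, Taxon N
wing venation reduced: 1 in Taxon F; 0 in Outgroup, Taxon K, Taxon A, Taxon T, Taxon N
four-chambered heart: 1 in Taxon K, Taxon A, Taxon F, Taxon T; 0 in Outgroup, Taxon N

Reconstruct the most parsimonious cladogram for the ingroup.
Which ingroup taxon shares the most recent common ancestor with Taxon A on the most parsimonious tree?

Taxon F

The outgroup has state '0' for every character, so '1' is the derived state throughout.
spiracle pair III lost (derived state '1') is shared by all ingroup taxa — unites the whole ingroup.
tarsal claw bifid (derived state '1') is unique to Taxon F (autapomorphy; uninformative for grouping).
cranial crest: derived state '1' in Taxon K and Taxon T only — synapomorphy for {Taxon K, Taxon T}.
leaf margin serrate: derived state '1' in Taxon A and Taxon F only — synapomorphy for {Taxon A, Taxon F}.
wing venation reduced: derived state '1' in Taxon F only — an autapomorphy, so it tells us nothing about relationships among taxa.
four-chambered heart (derived state '1') is shared by Taxon A, Taxon F, Taxon K, and Taxon T — a synapomorphy uniting that clade.
Most parsimonious ingroup topology: (((Taxon K,Taxon T),(Taxon A,Taxon F)),Taxon N).
Taxon A and Taxon F form a cherry on this tree, so they are sister taxa.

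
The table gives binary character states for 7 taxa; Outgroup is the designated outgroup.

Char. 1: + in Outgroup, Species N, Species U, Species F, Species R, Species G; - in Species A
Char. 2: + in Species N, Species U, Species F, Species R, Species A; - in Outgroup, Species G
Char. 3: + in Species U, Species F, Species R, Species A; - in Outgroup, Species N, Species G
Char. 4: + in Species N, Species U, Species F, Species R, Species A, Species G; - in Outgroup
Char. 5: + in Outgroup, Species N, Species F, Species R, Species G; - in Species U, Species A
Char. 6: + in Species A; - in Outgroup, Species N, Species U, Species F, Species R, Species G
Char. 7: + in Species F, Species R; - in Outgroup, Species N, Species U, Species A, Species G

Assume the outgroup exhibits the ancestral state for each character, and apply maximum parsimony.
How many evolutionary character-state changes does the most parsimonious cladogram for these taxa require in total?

Character polarity is set by the outgroup: the derived state is whichever differs from the outgroup's state, so for Char. 1, Char. 5 the derived state is '-', and for the remaining characters it is '+'.
Char. 1: derived state '-' in Species A only — an autapomorphy, so it tells us nothing about relationships among taxa.
Only Species A, Species F, Species N, Species R, and Species U show the derived state '+' for Char. 2, supporting them as a clade.
Only Species A, Species F, Species R, and Species U show the derived state '+' for Char. 3, supporting them as a clade.
All ingroup taxa share the derived state '+' for Char. 4; it defines the ingroup but does not resolve relationships within it.
Char. 5 (derived state '-') is shared by Species A and Species U — a synapomorphy uniting that clade.
Char. 6: derived state '+' in Species A only — an autapomorphy, so it tells us nothing about relationships among taxa.
Char. 7: derived state '+' in Species F and Species R only — synapomorphy for {Species F, Species R}.
Most parsimonious ingroup topology: ((Species N,((Species U,Species A),(Species F,Species R))),Species G).
Changes per character on this tree: Char. 1: 1; Char. 2: 1; Char. 3: 1; Char. 4: 1; Char. 5: 1; Char. 6: 1; Char. 7: 1.
Total = 7.

7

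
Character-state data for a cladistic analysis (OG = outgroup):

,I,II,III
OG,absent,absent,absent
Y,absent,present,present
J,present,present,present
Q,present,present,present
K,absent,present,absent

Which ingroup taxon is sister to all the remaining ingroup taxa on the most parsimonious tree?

K

The outgroup has state 'absent' for every character, so 'present' is the derived state throughout.
I: derived state 'present' in J and Q only — synapomorphy for {J, Q}.
II (derived state 'present') is shared by all ingroup taxa — unites the whole ingroup.
III (derived state 'present') is shared by J, Q, and Y — a synapomorphy uniting that clade.
Most parsimonious ingroup topology: ((Y,(J,Q)),K).
K is sister to the clade containing all other ingroup taxa, so it is the earliest-diverging (most basal) ingroup lineage.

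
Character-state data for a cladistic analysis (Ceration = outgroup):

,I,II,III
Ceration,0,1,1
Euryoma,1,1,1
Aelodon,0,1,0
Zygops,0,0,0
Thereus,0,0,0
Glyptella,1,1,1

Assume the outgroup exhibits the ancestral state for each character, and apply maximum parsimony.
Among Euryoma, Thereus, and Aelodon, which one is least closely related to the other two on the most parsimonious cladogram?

Character polarity is set by the outgroup: the derived state is whichever differs from the outgroup's state, so for II, III the derived state is '0', and for the remaining characters it is '1'.
Only Euryoma and Glyptella show the derived state '1' for I, supporting them as a clade.
II (derived state '0') is shared by Thereus and Zygops — a synapomorphy uniting that clade.
III: derived state '0' in Aelodon, Thereus, and Zygops only — synapomorphy for {Aelodon, Thereus, Zygops}.
Most parsimonious ingroup topology: ((Euryoma,Glyptella),(Aelodon,(Zygops,Thereus))).
Aelodon and Thereus share a more recent common ancestor with each other than either does with Euryoma, so Euryoma is the least closely related of the three.

Euryoma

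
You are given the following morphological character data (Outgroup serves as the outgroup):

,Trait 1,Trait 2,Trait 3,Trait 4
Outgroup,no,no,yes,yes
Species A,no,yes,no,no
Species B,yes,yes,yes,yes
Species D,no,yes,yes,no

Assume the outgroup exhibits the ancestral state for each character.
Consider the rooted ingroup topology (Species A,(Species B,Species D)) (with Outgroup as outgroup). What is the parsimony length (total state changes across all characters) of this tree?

5

Map each character onto (Species A,(Species B,Species D)) (rooted by Outgroup) and count the minimum state changes it requires (Fitch parsimony):
Trait 1: 1; Trait 2: 1; Trait 3: 1; Trait 4: 2.
Total tree length = 5.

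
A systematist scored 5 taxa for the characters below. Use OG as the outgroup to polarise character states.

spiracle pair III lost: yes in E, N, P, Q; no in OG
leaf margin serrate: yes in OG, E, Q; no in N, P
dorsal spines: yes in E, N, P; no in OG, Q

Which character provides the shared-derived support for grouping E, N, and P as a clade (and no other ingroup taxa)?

dorsal spines

Character polarity is set by the outgroup: the derived state is whichever differs from the outgroup's state, so for leaf margin serrate the derived state is 'no', and for the remaining characters it is 'yes'.
All ingroup taxa share the derived state 'yes' for spiracle pair III lost; it defines the ingroup but does not resolve relationships within it.
leaf margin serrate: derived state 'no' in N and P only — synapomorphy for {N, P}.
dorsal spines (derived state 'yes') is shared by E, N, and P — a synapomorphy uniting that clade.
Most parsimonious ingroup topology: ((E,(N,P)),Q).
The clade {E, N, P} is supported by dorsal spines: its derived state 'yes' occurs in exactly those taxa and in no other taxon (including the outgroup).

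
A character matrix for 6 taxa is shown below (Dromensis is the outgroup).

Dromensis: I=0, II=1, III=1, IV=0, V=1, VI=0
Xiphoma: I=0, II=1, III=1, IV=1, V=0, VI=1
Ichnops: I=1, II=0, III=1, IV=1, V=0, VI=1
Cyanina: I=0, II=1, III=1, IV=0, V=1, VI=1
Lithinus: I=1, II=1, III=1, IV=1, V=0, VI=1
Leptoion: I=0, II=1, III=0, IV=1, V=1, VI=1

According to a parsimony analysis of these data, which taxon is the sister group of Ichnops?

Lithinus

Character polarity is set by the outgroup: the derived state is whichever differs from the outgroup's state, so for II, III, V the derived state is '0', and for the remaining characters it is '1'.
I (derived state '1') is shared by Ichnops and Lithinus — a synapomorphy uniting that clade.
II: derived state '0' in Ichnops only — an autapomorphy, so it tells us nothing about relationships among taxa.
III (derived state '0') is unique to Leptoion (autapomorphy; uninformative for grouping).
IV (derived state '1') is shared by Ichnops, Leptoion, Lithinus, and Xiphoma — a synapomorphy uniting that clade.
V: derived state '0' in Ichnops, Lithinus, and Xiphoma only — synapomorphy for {Ichnops, Lithinus, Xiphoma}.
All ingroup taxa share the derived state '1' for VI; it defines the ingroup but does not resolve relationships within it.
Most parsimonious ingroup topology: (((Xiphoma,(Ichnops,Lithinus)),Leptoion),Cyanina).
Ichnops and Lithinus form a cherry on this tree, so they are sister taxa.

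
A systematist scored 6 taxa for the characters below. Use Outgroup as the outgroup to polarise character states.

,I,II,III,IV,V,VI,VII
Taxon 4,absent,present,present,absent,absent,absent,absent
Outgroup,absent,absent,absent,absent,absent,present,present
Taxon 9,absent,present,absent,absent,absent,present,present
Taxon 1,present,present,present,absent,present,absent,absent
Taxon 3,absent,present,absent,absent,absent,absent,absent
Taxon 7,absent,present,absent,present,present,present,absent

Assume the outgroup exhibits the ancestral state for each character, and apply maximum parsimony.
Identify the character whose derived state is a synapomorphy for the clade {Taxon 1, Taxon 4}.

Character polarity is set by the outgroup: the derived state is whichever differs from the outgroup's state, so for VI, VII the derived state is 'absent', and for the remaining characters it is 'present'.
I: derived state 'present' in Taxon 1 only — an autapomorphy, so it tells us nothing about relationships among taxa.
II (derived state 'present') is shared by all ingroup taxa — unites the whole ingroup.
III: derived state 'present' in Taxon 1 and Taxon 4 only — synapomorphy for {Taxon 1, Taxon 4}.
IV: derived state 'present' in Taxon 7 only — an autapomorphy, so it tells us nothing about relationships among taxa.
V groups Taxon 1 and Taxon 7, which is incompatible with the clades supported by the remaining characters; treating it as convergent (homoplasy) costs fewer steps than any alternative tree.
Only Taxon 1, Taxon 3, and Taxon 4 show the derived state 'absent' for VI, supporting them as a clade.
VII (derived state 'absent') is shared by Taxon 1, Taxon 3, Taxon 4, and Taxon 7 — a synapomorphy uniting that clade.
Most parsimonious ingroup topology: (((Taxon 3,(Taxon 4,Taxon 1)),Taxon 7),Taxon 9).
The clade {Taxon 1, Taxon 4} is supported by III: its derived state 'present' occurs in exactly those taxa and in no other taxon (including the outgroup).

III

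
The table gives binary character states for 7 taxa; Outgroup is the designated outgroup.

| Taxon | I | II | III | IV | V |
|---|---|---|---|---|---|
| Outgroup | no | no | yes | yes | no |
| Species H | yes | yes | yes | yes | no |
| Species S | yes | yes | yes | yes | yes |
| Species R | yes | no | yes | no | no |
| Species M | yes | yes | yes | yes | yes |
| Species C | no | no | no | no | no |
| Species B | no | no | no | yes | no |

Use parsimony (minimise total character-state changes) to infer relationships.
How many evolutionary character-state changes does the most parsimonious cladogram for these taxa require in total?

6

Character polarity is set by the outgroup: the derived state is whichever differs from the outgroup's state, so for III, IV the derived state is 'no', and for the remaining characters it is 'yes'.
I (derived state 'yes') is shared by Species H, Species M, Species R, and Species S — a synapomorphy uniting that clade.
II (derived state 'yes') is shared by Species H, Species M, and Species S — a synapomorphy uniting that clade.
Only Species B and Species C show the derived state 'no' for III, supporting them as a clade.
IV groups Species C and Species R, which is incompatible with the clades supported by the remaining characters; treating it as convergent (homoplasy) costs fewer steps than any alternative tree.
V (derived state 'yes') is shared by Species M and Species S — a synapomorphy uniting that clade.
Most parsimonious ingroup topology: (((Species H,(Species S,Species M)),Species R),(Species C,Species B)).
Changes per character on this tree: I: 1; II: 1; III: 1; IV: 2; V: 1.
Total = 6.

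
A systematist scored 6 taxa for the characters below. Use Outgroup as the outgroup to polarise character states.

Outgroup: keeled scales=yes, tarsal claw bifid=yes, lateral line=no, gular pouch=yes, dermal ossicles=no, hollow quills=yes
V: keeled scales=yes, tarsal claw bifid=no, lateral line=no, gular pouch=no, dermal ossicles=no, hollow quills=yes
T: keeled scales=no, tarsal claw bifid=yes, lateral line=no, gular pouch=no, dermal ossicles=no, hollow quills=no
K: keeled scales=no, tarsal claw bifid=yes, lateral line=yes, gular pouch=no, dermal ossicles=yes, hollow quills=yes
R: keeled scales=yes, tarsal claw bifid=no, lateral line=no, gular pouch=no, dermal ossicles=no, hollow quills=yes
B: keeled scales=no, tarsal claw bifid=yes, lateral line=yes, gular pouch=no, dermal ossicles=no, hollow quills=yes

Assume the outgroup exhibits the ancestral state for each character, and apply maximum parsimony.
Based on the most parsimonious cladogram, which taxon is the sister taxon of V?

Character polarity is set by the outgroup: the derived state is whichever differs from the outgroup's state, so for keeled scales, tarsal claw bifid, gular pouch, hollow quills the derived state is 'no', and for the remaining characters it is 'yes'.
Only B, K, and T show the derived state 'no' for keeled scales, supporting them as a clade.
Only R and V show the derived state 'no' for tarsal claw bifid, supporting them as a clade.
lateral line: derived state 'yes' in B and K only — synapomorphy for {B, K}.
All ingroup taxa share the derived state 'no' for gular pouch; it defines the ingroup but does not resolve relationships within it.
dermal ossicles: derived state 'yes' in K only — an autapomorphy, so it tells us nothing about relationships among taxa.
hollow quills (derived state 'no') is unique to T (autapomorphy; uninformative for grouping).
Most parsimonious ingroup topology: ((V,R),(T,(K,B))).
V and R form a cherry on this tree, so they are sister taxa.

R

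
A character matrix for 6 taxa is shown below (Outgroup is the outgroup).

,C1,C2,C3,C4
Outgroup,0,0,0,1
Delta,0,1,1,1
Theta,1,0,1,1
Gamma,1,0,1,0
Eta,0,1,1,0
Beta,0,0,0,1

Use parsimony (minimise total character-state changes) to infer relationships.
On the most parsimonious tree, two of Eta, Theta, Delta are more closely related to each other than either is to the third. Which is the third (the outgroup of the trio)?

Character polarity is set by the outgroup: the derived state is whichever differs from the outgroup's state, so for C4 the derived state is '0', and for the remaining characters it is '1'.
C1 (derived state '1') is shared by Gamma and Theta — a synapomorphy uniting that clade.
C2: derived state '1' in Delta and Eta only — synapomorphy for {Delta, Eta}.
C3 (derived state '1') is shared by Delta, Eta, Gamma, and Theta — a synapomorphy uniting that clade.
C4 (state '0') occurs in Eta and Gamma but conflicts with the nesting implied by the other characters — most parsimoniously interpreted as homoplasy.
Most parsimonious ingroup topology: (((Eta,Delta),(Theta,Gamma)),Beta).
Delta and Eta share a more recent common ancestor with each other than either does with Theta, so Theta is the least closely related of the three.

Theta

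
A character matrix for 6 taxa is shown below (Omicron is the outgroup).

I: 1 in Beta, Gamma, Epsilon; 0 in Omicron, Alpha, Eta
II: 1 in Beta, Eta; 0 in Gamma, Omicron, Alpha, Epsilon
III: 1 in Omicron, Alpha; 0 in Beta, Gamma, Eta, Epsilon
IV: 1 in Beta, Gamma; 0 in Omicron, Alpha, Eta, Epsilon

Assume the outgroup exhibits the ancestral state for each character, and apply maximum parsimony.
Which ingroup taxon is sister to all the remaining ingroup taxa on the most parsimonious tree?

Alpha

Character polarity is set by the outgroup: the derived state is whichever differs from the outgroup's state, so for III the derived state is '0', and for the remaining characters it is '1'.
Only Beta, Epsilon, and Gamma show the derived state '1' for I, supporting them as a clade.
II (state '1') occurs in Beta and Eta but conflicts with the nesting implied by the other characters — most parsimoniously interpreted as homoplasy.
III: derived state '0' in Beta, Epsilon, Eta, and Gamma only — synapomorphy for {Beta, Epsilon, Eta, Gamma}.
IV: derived state '1' in Beta and Gamma only — synapomorphy for {Beta, Gamma}.
Most parsimonious ingroup topology: (Alpha,(((Gamma,Beta),Epsilon),Eta)).
Alpha is sister to the clade containing all other ingroup taxa, so it is the earliest-diverging (most basal) ingroup lineage.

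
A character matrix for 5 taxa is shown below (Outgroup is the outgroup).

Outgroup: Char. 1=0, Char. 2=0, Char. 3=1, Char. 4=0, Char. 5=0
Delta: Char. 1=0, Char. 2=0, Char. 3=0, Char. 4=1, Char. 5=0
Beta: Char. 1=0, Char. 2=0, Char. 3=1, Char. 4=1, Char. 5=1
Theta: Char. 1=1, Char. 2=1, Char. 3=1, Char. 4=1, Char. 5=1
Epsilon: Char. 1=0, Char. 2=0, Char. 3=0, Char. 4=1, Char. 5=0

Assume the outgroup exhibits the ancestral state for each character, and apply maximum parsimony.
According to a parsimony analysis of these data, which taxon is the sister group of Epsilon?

Delta

Character polarity is set by the outgroup: the derived state is whichever differs from the outgroup's state, so for Char. 3 the derived state is '0', and for the remaining characters it is '1'.
Char. 1 (derived state '1') is unique to Theta (autapomorphy; uninformative for grouping).
Char. 2 (derived state '1') is unique to Theta (autapomorphy; uninformative for grouping).
Char. 3 (derived state '0') is shared by Delta and Epsilon — a synapomorphy uniting that clade.
All ingroup taxa share the derived state '1' for Char. 4; it defines the ingroup but does not resolve relationships within it.
Char. 5: derived state '1' in Beta and Theta only — synapomorphy for {Beta, Theta}.
Most parsimonious ingroup topology: ((Theta,Beta),(Delta,Epsilon)).
Epsilon and Delta form a cherry on this tree, so they are sister taxa.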